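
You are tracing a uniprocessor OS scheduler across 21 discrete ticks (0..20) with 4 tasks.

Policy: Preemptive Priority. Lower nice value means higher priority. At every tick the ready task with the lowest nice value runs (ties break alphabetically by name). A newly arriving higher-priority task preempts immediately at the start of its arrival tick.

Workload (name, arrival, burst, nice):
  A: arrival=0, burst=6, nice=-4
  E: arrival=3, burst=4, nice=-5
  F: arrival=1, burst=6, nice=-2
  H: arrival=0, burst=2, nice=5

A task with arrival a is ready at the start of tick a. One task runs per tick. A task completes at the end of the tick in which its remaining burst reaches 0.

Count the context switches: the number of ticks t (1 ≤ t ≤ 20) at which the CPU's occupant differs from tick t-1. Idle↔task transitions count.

context switches = 5

t=0: ready={A,H} → run A
t=1: ready={A,F,H} → run A
t=2: ready={A,F,H} → run A
t=3: ready={A,E,F,H} → run E
t=4: ready={A,E,F,H} → run E
t=5: ready={A,E,F,H} → run E
t=6: ready={A,E,F,H} → run E
t=7: ready={A,F,H} → run A
t=8: ready={A,F,H} → run A
t=9: ready={A,F,H} → run A
t=10: ready={F,H} → run F
t=11: ready={F,H} → run F
t=12: ready={F,H} → run F
t=13: ready={F,H} → run F
t=14: ready={F,H} → run F
t=15: ready={F,H} → run F
t=16: ready={H} → run H
t=17: ready={H} → run H
t=18: (idle)
t=19: (idle)
t=20: (idle)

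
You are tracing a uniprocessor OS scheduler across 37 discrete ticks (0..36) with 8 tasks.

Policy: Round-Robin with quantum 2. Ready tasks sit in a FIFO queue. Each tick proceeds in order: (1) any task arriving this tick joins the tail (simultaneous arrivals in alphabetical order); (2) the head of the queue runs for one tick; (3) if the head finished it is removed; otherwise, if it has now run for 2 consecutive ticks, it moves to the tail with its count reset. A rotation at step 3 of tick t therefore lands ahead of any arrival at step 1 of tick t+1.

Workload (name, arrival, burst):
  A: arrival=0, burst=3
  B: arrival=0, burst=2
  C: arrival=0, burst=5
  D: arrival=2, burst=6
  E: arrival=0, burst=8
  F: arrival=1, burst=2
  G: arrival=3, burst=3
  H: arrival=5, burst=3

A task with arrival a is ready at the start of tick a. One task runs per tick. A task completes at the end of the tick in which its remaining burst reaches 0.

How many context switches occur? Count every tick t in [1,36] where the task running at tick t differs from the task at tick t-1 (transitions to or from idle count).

context switches = 18

t=0: queue=[A,B,C,E] q_used=0 → run A
t=1: queue=[A,B,C,E,F] q_used=1 → run A
t=2: queue=[B,C,E,F,A,D] q_used=0 → run B
t=3: queue=[B,C,E,F,A,D,G] q_used=1 → run B
t=4: queue=[C,E,F,A,D,G] q_used=0 → run C
t=5: queue=[C,E,F,A,D,G,H] q_used=1 → run C
t=6: queue=[E,F,A,D,G,H,C] q_used=0 → run E
t=7: queue=[E,F,A,D,G,H,C] q_used=1 → run E
t=8: queue=[F,A,D,G,H,C,E] q_used=0 → run F
t=9: queue=[F,A,D,G,H,C,E] q_used=1 → run F
t=10: queue=[A,D,G,H,C,E] q_used=0 → run A
t=11: queue=[D,G,H,C,E] q_used=0 → run D
t=12: queue=[D,G,H,C,E] q_used=1 → run D
t=13: queue=[G,H,C,E,D] q_used=0 → run G
t=14: queue=[G,H,C,E,D] q_used=1 → run G
t=15: queue=[H,C,E,D,G] q_used=0 → run H
t=16: queue=[H,C,E,D,G] q_used=1 → run H
t=17: queue=[C,E,D,G,H] q_used=0 → run C
t=18: queue=[C,E,D,G,H] q_used=1 → run C
t=19: queue=[E,D,G,H,C] q_used=0 → run E
t=20: queue=[E,D,G,H,C] q_used=1 → run E
t=21: queue=[D,G,H,C,E] q_used=0 → run D
t=22: queue=[D,G,H,C,E] q_used=1 → run D
t=23: queue=[G,H,C,E,D] q_used=0 → run G
t=24: queue=[H,C,E,D] q_used=0 → run H
t=25: queue=[C,E,D] q_used=0 → run C
t=26: queue=[E,D] q_used=0 → run E
t=27: queue=[E,D] q_used=1 → run E
t=28: queue=[D,E] q_used=0 → run D
t=29: queue=[D,E] q_used=1 → run D
t=30: queue=[E] q_used=0 → run E
t=31: queue=[E] q_used=1 → run E
t=32: (idle)
t=33: (idle)
t=34: (idle)
t=35: (idle)
t=36: (idle)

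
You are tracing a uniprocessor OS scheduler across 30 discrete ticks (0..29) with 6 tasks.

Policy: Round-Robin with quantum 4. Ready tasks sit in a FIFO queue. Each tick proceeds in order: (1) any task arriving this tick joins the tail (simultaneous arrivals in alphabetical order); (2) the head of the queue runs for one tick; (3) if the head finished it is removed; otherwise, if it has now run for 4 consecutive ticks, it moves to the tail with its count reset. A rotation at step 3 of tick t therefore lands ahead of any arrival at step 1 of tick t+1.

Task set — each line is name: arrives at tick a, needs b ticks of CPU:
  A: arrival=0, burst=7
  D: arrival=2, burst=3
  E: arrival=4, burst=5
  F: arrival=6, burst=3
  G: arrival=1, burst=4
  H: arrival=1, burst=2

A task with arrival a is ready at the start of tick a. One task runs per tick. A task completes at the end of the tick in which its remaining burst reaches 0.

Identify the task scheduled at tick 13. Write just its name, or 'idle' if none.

t=0: queue=[A] q_used=0 → run A
t=1: queue=[A,G,H] q_used=1 → run A
t=2: queue=[A,G,H,D] q_used=2 → run A
t=3: queue=[A,G,H,D] q_used=3 → run A
t=4: queue=[G,H,D,A,E] q_used=0 → run G
t=5: queue=[G,H,D,A,E] q_used=1 → run G
t=6: queue=[G,H,D,A,E,F] q_used=2 → run G
t=7: queue=[G,H,D,A,E,F] q_used=3 → run G
t=8: queue=[H,D,A,E,F] q_used=0 → run H
t=9: queue=[H,D,A,E,F] q_used=1 → run H
t=10: queue=[D,A,E,F] q_used=0 → run D
t=11: queue=[D,A,E,F] q_used=1 → run D
t=12: queue=[D,A,E,F] q_used=2 → run D
t=13: queue=[A,E,F] q_used=0 → run A
t=14: queue=[A,E,F] q_used=1 → run A
t=15: queue=[A,E,F] q_used=2 → run A
t=16: queue=[E,F] q_used=0 → run E
t=17: queue=[E,F] q_used=1 → run E
t=18: queue=[E,F] q_used=2 → run E
t=19: queue=[E,F] q_used=3 → run E
t=20: queue=[F,E] q_used=0 → run F
t=21: queue=[F,E] q_used=1 → run F
t=22: queue=[F,E] q_used=2 → run F
t=23: queue=[E] q_used=0 → run E
t=24: (idle)
t=25: (idle)
t=26: (idle)
t=27: (idle)
t=28: (idle)
t=29: (idle)

running at tick 13 = A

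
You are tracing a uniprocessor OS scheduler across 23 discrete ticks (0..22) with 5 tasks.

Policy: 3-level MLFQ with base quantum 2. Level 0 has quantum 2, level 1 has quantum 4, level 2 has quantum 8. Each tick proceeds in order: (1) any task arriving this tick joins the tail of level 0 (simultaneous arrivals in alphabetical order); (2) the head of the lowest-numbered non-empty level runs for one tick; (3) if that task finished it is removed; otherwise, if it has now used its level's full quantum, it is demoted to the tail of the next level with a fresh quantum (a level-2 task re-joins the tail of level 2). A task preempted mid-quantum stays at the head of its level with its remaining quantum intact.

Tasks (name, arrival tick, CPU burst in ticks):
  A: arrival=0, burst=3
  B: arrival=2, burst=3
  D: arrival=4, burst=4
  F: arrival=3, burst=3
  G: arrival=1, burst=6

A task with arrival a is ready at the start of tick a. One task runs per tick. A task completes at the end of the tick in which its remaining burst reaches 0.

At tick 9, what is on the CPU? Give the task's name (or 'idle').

t=0: L0/L1/L2 = A/-/- → run A
t=1: L0/L1/L2 = AG/-/- → run A
t=2: L0/L1/L2 = GB/A/- → run G
t=3: L0/L1/L2 = GBF/A/- → run G
t=4: L0/L1/L2 = BFD/AG/- → run B
t=5: L0/L1/L2 = BFD/AG/- → run B
t=6: L0/L1/L2 = FD/AGB/- → run F
t=7: L0/L1/L2 = FD/AGB/- → run F
t=8: L0/L1/L2 = D/AGBF/- → run D
t=9: L0/L1/L2 = D/AGBF/- → run D
t=10: L0/L1/L2 = -/AGBFD/- → run A
t=11: L0/L1/L2 = -/GBFD/- → run G
t=12: L0/L1/L2 = -/GBFD/- → run G
t=13: L0/L1/L2 = -/GBFD/- → run G
t=14: L0/L1/L2 = -/GBFD/- → run G
t=15: L0/L1/L2 = -/BFD/- → run B
t=16: L0/L1/L2 = -/FD/- → run F
t=17: L0/L1/L2 = -/D/- → run D
t=18: L0/L1/L2 = -/D/- → run D
t=19: (idle)
t=20: (idle)
t=21: (idle)
t=22: (idle)

running at tick 9 = D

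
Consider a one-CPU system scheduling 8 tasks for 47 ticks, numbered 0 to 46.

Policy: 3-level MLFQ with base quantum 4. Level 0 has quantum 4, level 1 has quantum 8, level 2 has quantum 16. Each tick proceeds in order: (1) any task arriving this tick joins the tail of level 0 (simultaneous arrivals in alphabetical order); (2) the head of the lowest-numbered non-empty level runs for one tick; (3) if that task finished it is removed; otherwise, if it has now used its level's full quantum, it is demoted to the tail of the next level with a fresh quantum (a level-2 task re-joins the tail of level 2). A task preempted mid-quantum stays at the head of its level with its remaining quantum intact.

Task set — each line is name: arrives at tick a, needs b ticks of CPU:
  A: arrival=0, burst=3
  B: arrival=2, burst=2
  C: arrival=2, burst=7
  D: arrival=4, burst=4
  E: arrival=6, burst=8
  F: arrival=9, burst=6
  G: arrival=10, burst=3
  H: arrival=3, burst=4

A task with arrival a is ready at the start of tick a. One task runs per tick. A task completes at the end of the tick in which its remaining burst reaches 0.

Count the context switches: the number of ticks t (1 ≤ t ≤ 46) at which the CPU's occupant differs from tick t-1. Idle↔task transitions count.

t=0: L0/L1/L2 = A/-/- → run A
t=1: L0/L1/L2 = A/-/- → run A
t=2: L0/L1/L2 = ABC/-/- → run A
t=3: L0/L1/L2 = BCH/-/- → run B
t=4: L0/L1/L2 = BCHD/-/- → run B
t=5: L0/L1/L2 = CHD/-/- → run C
t=6: L0/L1/L2 = CHDE/-/- → run C
t=7: L0/L1/L2 = CHDE/-/- → run C
t=8: L0/L1/L2 = CHDE/-/- → run C
t=9: L0/L1/L2 = HDEF/C/- → run H
t=10: L0/L1/L2 = HDEFG/C/- → run H
t=11: L0/L1/L2 = HDEFG/C/- → run H
t=12: L0/L1/L2 = HDEFG/C/- → run H
t=13: L0/L1/L2 = DEFG/C/- → run D
t=14: L0/L1/L2 = DEFG/C/- → run D
t=15: L0/L1/L2 = DEFG/C/- → run D
t=16: L0/L1/L2 = DEFG/C/- → run D
t=17: L0/L1/L2 = EFG/C/- → run E
t=18: L0/L1/L2 = EFG/C/- → run E
t=19: L0/L1/L2 = EFG/C/- → run E
t=20: L0/L1/L2 = EFG/C/- → run E
t=21: L0/L1/L2 = FG/CE/- → run F
t=22: L0/L1/L2 = FG/CE/- → run F
t=23: L0/L1/L2 = FG/CE/- → run F
t=24: L0/L1/L2 = FG/CE/- → run F
t=25: L0/L1/L2 = G/CEF/- → run G
t=26: L0/L1/L2 = G/CEF/- → run G
t=27: L0/L1/L2 = G/CEF/- → run G
t=28: L0/L1/L2 = -/CEF/- → run C
t=29: L0/L1/L2 = -/CEF/- → run C
t=30: L0/L1/L2 = -/CEF/- → run C
t=31: L0/L1/L2 = -/EF/- → run E
t=32: L0/L1/L2 = -/EF/- → run E
t=33: L0/L1/L2 = -/EF/- → run E
t=34: L0/L1/L2 = -/EF/- → run E
t=35: L0/L1/L2 = -/F/- → run F
t=36: L0/L1/L2 = -/F/- → run F
t=37: (idle)
t=38: (idle)
t=39: (idle)
t=40: (idle)
t=41: (idle)
t=42: (idle)
t=43: (idle)
t=44: (idle)
t=45: (idle)
t=46: (idle)

context switches = 11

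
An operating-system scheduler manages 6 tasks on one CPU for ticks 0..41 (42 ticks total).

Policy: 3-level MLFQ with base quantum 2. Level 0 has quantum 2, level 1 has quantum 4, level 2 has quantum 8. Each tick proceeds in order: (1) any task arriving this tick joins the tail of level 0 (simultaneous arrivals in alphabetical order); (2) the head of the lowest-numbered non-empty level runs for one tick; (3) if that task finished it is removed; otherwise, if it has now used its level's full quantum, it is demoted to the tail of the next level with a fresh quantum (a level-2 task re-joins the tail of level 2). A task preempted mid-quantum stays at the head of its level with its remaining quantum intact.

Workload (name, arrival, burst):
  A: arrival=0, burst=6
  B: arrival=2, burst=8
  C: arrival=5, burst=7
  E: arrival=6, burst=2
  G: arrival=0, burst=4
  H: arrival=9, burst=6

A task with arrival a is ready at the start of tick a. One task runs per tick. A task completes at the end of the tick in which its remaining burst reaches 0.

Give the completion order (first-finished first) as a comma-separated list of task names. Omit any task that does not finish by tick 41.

completion order = E, A, G, H, B, C

t=0: L0/L1/L2 = AG/-/- → run A
t=1: L0/L1/L2 = AG/-/- → run A
t=2: L0/L1/L2 = GB/A/- → run G
t=3: L0/L1/L2 = GB/A/- → run G
t=4: L0/L1/L2 = B/AG/- → run B
t=5: L0/L1/L2 = BC/AG/- → run B
t=6: L0/L1/L2 = CE/AGB/- → run C
t=7: L0/L1/L2 = CE/AGB/- → run C
t=8: L0/L1/L2 = E/AGBC/- → run E
t=9: L0/L1/L2 = EH/AGBC/- → run E
t=10: L0/L1/L2 = H/AGBC/- → run H
t=11: L0/L1/L2 = H/AGBC/- → run H
t=12: L0/L1/L2 = -/AGBCH/- → run A
t=13: L0/L1/L2 = -/AGBCH/- → run A
t=14: L0/L1/L2 = -/AGBCH/- → run A
t=15: L0/L1/L2 = -/AGBCH/- → run A
t=16: L0/L1/L2 = -/GBCH/- → run G
t=17: L0/L1/L2 = -/GBCH/- → run G
t=18: L0/L1/L2 = -/BCH/- → run B
t=19: L0/L1/L2 = -/BCH/- → run B
t=20: L0/L1/L2 = -/BCH/- → run B
t=21: L0/L1/L2 = -/BCH/- → run B
t=22: L0/L1/L2 = -/CH/B → run C
t=23: L0/L1/L2 = -/CH/B → run C
t=24: L0/L1/L2 = -/CH/B → run C
t=25: L0/L1/L2 = -/CH/B → run C
t=26: L0/L1/L2 = -/H/BC → run H
t=27: L0/L1/L2 = -/H/BC → run H
t=28: L0/L1/L2 = -/H/BC → run H
t=29: L0/L1/L2 = -/H/BC → run H
t=30: L0/L1/L2 = -/-/BC → run B
t=31: L0/L1/L2 = -/-/BC → run B
t=32: L0/L1/L2 = -/-/C → run C
t=33: (idle)
t=34: (idle)
t=35: (idle)
t=36: (idle)
t=37: (idle)
t=38: (idle)
t=39: (idle)
t=40: (idle)
t=41: (idle)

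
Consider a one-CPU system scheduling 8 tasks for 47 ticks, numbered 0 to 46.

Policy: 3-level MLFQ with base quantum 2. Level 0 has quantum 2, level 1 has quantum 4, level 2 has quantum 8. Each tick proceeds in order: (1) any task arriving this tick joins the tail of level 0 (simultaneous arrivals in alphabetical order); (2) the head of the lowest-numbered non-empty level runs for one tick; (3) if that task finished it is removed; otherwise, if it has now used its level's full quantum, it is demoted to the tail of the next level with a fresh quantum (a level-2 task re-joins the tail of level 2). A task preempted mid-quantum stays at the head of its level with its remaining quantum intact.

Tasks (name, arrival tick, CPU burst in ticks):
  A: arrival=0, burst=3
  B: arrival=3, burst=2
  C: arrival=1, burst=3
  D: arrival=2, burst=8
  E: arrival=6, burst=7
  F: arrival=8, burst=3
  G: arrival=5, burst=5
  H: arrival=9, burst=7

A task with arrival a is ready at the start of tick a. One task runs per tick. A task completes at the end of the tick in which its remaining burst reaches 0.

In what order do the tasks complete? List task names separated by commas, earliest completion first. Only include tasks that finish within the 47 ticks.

completion order = B, A, C, G, F, D, E, H

t=0: L0/L1/L2 = A/-/- → run A
t=1: L0/L1/L2 = AC/-/- → run A
t=2: L0/L1/L2 = CD/A/- → run C
t=3: L0/L1/L2 = CDB/A/- → run C
t=4: L0/L1/L2 = DB/AC/- → run D
t=5: L0/L1/L2 = DBG/AC/- → run D
t=6: L0/L1/L2 = BGE/ACD/- → run B
t=7: L0/L1/L2 = BGE/ACD/- → run B
t=8: L0/L1/L2 = GEF/ACD/- → run G
t=9: L0/L1/L2 = GEFH/ACD/- → run G
t=10: L0/L1/L2 = EFH/ACDG/- → run E
t=11: L0/L1/L2 = EFH/ACDG/- → run E
t=12: L0/L1/L2 = FH/ACDGE/- → run F
t=13: L0/L1/L2 = FH/ACDGE/- → run F
t=14: L0/L1/L2 = H/ACDGEF/- → run H
t=15: L0/L1/L2 = H/ACDGEF/- → run H
t=16: L0/L1/L2 = -/ACDGEFH/- → run A
t=17: L0/L1/L2 = -/CDGEFH/- → run C
t=18: L0/L1/L2 = -/DGEFH/- → run D
t=19: L0/L1/L2 = -/DGEFH/- → run D
t=20: L0/L1/L2 = -/DGEFH/- → run D
t=21: L0/L1/L2 = -/DGEFH/- → run D
t=22: L0/L1/L2 = -/GEFH/D → run G
t=23: L0/L1/L2 = -/GEFH/D → run G
t=24: L0/L1/L2 = -/GEFH/D → run G
t=25: L0/L1/L2 = -/EFH/D → run E
t=26: L0/L1/L2 = -/EFH/D → run E
t=27: L0/L1/L2 = -/EFH/D → run E
t=28: L0/L1/L2 = -/EFH/D → run E
t=29: L0/L1/L2 = -/FH/DE → run F
t=30: L0/L1/L2 = -/H/DE → run H
t=31: L0/L1/L2 = -/H/DE → run H
t=32: L0/L1/L2 = -/H/DE → run H
t=33: L0/L1/L2 = -/H/DE → run H
t=34: L0/L1/L2 = -/-/DEH → run D
t=35: L0/L1/L2 = -/-/DEH → run D
t=36: L0/L1/L2 = -/-/EH → run E
t=37: L0/L1/L2 = -/-/H → run H
t=38: (idle)
t=39: (idle)
t=40: (idle)
t=41: (idle)
t=42: (idle)
t=43: (idle)
t=44: (idle)
t=45: (idle)
t=46: (idle)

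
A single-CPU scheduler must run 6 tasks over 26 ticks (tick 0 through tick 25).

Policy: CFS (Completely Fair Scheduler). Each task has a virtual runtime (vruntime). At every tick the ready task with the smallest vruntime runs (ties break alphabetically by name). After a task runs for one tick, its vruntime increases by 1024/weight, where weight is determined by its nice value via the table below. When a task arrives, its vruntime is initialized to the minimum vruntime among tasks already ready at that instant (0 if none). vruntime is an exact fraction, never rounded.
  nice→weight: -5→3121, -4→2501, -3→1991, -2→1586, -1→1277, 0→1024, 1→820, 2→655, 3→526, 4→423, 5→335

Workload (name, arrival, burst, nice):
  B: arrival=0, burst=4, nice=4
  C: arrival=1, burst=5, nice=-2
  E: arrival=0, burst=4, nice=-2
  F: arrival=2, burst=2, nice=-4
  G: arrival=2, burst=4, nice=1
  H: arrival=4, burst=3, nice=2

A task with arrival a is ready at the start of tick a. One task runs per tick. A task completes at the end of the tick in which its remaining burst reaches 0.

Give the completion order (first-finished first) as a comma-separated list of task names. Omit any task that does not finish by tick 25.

completion order = F, E, C, H, G, B

t=0: vr[B=0 E=0] → run B
t=1: vr[B=1024/423 C=0 E=0] → run C
t=2: vr[B=1024/423 C=512/793 E=0 F=0 G=0] → run E
t=3: vr[B=1024/423 C=512/793 E=512/793 F=0 G=0] → run F
t=4: vr[B=1024/423 C=512/793 E=512/793 F=1024/2501 G=0 H=0] → run G
t=5: vr[B=1024/423 C=512/793 E=512/793 F=1024/2501 G=256/205 H=0] → run H
t=6: vr[B=1024/423 C=512/793 E=512/793 F=1024/2501 G=256/205 H=1024/655] → run F
t=7: vr[B=1024/423 C=512/793 E=512/793 G=256/205 H=1024/655] → run C
t=8: vr[B=1024/423 C=1024/793 E=512/793 G=256/205 H=1024/655] → run E
t=9: vr[B=1024/423 C=1024/793 E=1024/793 G=256/205 H=1024/655] → run G
t=10: vr[B=1024/423 C=1024/793 E=1024/793 G=512/205 H=1024/655] → run C
t=11: vr[B=1024/423 C=1536/793 E=1024/793 G=512/205 H=1024/655] → run E
t=12: vr[B=1024/423 C=1536/793 E=1536/793 G=512/205 H=1024/655] → run H
t=13: vr[B=1024/423 C=1536/793 E=1536/793 G=512/205 H=2048/655] → run C
t=14: vr[B=1024/423 C=2048/793 E=1536/793 G=512/205 H=2048/655] → run E
t=15: vr[B=1024/423 C=2048/793 G=512/205 H=2048/655] → run B
t=16: vr[B=2048/423 C=2048/793 G=512/205 H=2048/655] → run G
t=17: vr[B=2048/423 C=2048/793 G=768/205 H=2048/655] → run C
t=18: vr[B=2048/423 G=768/205 H=2048/655] → run H
t=19: vr[B=2048/423 G=768/205] → run G
t=20: vr[B=2048/423] → run B
t=21: vr[B=1024/141] → run B
t=22: (idle)
t=23: (idle)
t=24: (idle)
t=25: (idle)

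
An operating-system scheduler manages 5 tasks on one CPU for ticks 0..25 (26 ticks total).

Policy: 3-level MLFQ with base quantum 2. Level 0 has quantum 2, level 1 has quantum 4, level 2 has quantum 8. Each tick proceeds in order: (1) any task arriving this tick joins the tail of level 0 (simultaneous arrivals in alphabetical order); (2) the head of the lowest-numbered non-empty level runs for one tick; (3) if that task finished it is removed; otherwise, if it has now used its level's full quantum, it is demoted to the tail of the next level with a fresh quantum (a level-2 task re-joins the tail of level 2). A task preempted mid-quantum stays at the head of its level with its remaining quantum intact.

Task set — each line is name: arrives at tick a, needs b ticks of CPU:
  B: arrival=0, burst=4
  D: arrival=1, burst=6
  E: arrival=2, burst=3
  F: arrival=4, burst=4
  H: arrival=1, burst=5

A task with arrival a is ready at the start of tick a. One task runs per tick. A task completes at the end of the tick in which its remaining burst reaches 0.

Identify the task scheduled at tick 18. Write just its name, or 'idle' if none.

t=0: L0/L1/L2 = B/-/- → run B
t=1: L0/L1/L2 = BDH/-/- → run B
t=2: L0/L1/L2 = DHE/B/- → run D
t=3: L0/L1/L2 = DHE/B/- → run D
t=4: L0/L1/L2 = HEF/BD/- → run H
t=5: L0/L1/L2 = HEF/BD/- → run H
t=6: L0/L1/L2 = EF/BDH/- → run E
t=7: L0/L1/L2 = EF/BDH/- → run E
t=8: L0/L1/L2 = F/BDHE/- → run F
t=9: L0/L1/L2 = F/BDHE/- → run F
t=10: L0/L1/L2 = -/BDHEF/- → run B
t=11: L0/L1/L2 = -/BDHEF/- → run B
t=12: L0/L1/L2 = -/DHEF/- → run D
t=13: L0/L1/L2 = -/DHEF/- → run D
t=14: L0/L1/L2 = -/DHEF/- → run D
t=15: L0/L1/L2 = -/DHEF/- → run D
t=16: L0/L1/L2 = -/HEF/- → run H
t=17: L0/L1/L2 = -/HEF/- → run H
t=18: L0/L1/L2 = -/HEF/- → run H
t=19: L0/L1/L2 = -/EF/- → run E
t=20: L0/L1/L2 = -/F/- → run F
t=21: L0/L1/L2 = -/F/- → run F
t=22: (idle)
t=23: (idle)
t=24: (idle)
t=25: (idle)

running at tick 18 = H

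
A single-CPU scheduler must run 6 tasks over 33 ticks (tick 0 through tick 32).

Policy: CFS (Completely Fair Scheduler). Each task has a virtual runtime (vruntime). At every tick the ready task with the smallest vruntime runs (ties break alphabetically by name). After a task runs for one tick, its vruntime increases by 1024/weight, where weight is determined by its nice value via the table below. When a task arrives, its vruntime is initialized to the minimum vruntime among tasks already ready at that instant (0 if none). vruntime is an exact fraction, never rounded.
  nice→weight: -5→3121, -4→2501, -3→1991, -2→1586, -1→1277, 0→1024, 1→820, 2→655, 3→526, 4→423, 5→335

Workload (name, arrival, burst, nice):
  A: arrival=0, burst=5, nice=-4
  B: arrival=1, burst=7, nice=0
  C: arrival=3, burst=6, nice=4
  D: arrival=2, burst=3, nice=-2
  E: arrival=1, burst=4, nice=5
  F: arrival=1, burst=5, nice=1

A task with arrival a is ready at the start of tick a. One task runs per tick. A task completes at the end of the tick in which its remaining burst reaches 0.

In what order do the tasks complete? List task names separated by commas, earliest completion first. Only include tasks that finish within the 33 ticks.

t=0: vr[A=0] → run A
t=1: vr[A=1024/2501 B=1024/2501 E=1024/2501 F=1024/2501] → run A
t=2: vr[A=2048/2501 B=1024/2501 D=1024/2501 E=1024/2501 F=1024/2501] → run B
t=3: vr[A=2048/2501 B=3525/2501 C=1024/2501 D=1024/2501 E=1024/2501 F=1024/2501] → run C
t=4: vr[A=2048/2501 B=3525/2501 C=2994176/1057923 D=1024/2501 E=1024/2501 F=1024/2501] → run D
t=5: vr[A=2048/2501 B=3525/2501 C=2994176/1057923 D=34304/32513 E=1024/2501 F=1024/2501] → run E
t=6: vr[A=2048/2501 B=3525/2501 C=2994176/1057923 D=34304/32513 E=2904064/837835 F=1024/2501] → run F
t=7: vr[A=2048/2501 B=3525/2501 C=2994176/1057923 D=34304/32513 E=2904064/837835 F=20736/12505] → run A
t=8: vr[A=3072/2501 B=3525/2501 C=2994176/1057923 D=34304/32513 E=2904064/837835 F=20736/12505] → run D
t=9: vr[A=3072/2501 B=3525/2501 C=2994176/1057923 D=55296/32513 E=2904064/837835 F=20736/12505] → run A
t=10: vr[A=4096/2501 B=3525/2501 C=2994176/1057923 D=55296/32513 E=2904064/837835 F=20736/12505] → run B
t=11: vr[A=4096/2501 B=6026/2501 C=2994176/1057923 D=55296/32513 E=2904064/837835 F=20736/12505] → run A
t=12: vr[B=6026/2501 C=2994176/1057923 D=55296/32513 E=2904064/837835 F=20736/12505] → run F
t=13: vr[B=6026/2501 C=2994176/1057923 D=55296/32513 E=2904064/837835 F=36352/12505] → run D
t=14: vr[B=6026/2501 C=2994176/1057923 E=2904064/837835 F=36352/12505] → run B
t=15: vr[B=8527/2501 C=2994176/1057923 E=2904064/837835 F=36352/12505] → run C
t=16: vr[B=8527/2501 C=5555200/1057923 E=2904064/837835 F=36352/12505] → run F
t=17: vr[B=8527/2501 C=5555200/1057923 E=2904064/837835 F=51968/12505] → run B
t=18: vr[B=11028/2501 C=5555200/1057923 E=2904064/837835 F=51968/12505] → run E
t=19: vr[B=11028/2501 C=5555200/1057923 E=5465088/837835 F=51968/12505] → run F
t=20: vr[B=11028/2501 C=5555200/1057923 E=5465088/837835 F=67584/12505] → run B
t=21: vr[B=13529/2501 C=5555200/1057923 E=5465088/837835 F=67584/12505] → run C
t=22: vr[B=13529/2501 C=2705408/352641 E=5465088/837835 F=67584/12505] → run F
t=23: vr[B=13529/2501 C=2705408/352641 E=5465088/837835] → run B
t=24: vr[B=16030/2501 C=2705408/352641 E=5465088/837835] → run B
t=25: vr[C=2705408/352641 E=5465088/837835] → run E
t=26: vr[C=2705408/352641 E=8026112/837835] → run C
t=27: vr[C=10677248/1057923 E=8026112/837835] → run E
t=28: vr[C=10677248/1057923] → run C
t=29: vr[C=13238272/1057923] → run C
t=30: (idle)
t=31: (idle)
t=32: (idle)

completion order = A, D, F, B, E, C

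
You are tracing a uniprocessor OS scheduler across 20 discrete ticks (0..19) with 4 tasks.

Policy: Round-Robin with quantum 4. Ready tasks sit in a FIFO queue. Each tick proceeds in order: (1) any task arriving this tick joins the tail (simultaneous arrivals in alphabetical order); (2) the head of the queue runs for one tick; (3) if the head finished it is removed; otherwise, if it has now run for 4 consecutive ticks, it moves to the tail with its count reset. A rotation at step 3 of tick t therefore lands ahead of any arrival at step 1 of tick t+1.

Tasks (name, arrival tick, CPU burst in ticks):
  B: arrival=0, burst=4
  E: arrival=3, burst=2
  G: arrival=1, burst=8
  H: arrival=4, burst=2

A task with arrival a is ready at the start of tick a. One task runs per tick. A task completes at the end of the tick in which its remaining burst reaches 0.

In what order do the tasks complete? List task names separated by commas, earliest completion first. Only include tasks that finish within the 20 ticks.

completion order = B, E, H, G

t=0: queue=[B] q_used=0 → run B
t=1: queue=[B,G] q_used=1 → run B
t=2: queue=[B,G] q_used=2 → run B
t=3: queue=[B,G,E] q_used=3 → run B
t=4: queue=[G,E,H] q_used=0 → run G
t=5: queue=[G,E,H] q_used=1 → run G
t=6: queue=[G,E,H] q_used=2 → run G
t=7: queue=[G,E,H] q_used=3 → run G
t=8: queue=[E,H,G] q_used=0 → run E
t=9: queue=[E,H,G] q_used=1 → run E
t=10: queue=[H,G] q_used=0 → run H
t=11: queue=[H,G] q_used=1 → run H
t=12: queue=[G] q_used=0 → run G
t=13: queue=[G] q_used=1 → run G
t=14: queue=[G] q_used=2 → run G
t=15: queue=[G] q_used=3 → run G
t=16: (idle)
t=17: (idle)
t=18: (idle)
t=19: (idle)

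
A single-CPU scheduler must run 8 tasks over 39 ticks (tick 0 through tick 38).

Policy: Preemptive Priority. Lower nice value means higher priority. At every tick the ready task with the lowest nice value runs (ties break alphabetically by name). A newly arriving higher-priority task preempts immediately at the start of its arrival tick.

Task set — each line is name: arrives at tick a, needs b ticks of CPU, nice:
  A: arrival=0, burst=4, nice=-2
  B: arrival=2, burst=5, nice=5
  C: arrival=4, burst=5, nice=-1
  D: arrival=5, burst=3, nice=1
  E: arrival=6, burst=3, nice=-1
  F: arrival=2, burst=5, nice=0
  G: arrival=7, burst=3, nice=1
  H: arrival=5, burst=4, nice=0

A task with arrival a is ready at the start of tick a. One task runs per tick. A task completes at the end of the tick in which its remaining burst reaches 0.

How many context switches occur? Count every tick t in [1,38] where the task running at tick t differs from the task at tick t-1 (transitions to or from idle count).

t=0: ready={A} → run A
t=1: ready={A} → run A
t=2: ready={A,B,F} → run A
t=3: ready={A,B,F} → run A
t=4: ready={B,C,F} → run C
t=5: ready={B,C,D,F,H} → run C
t=6: ready={B,C,D,E,F,H} → run C
t=7: ready={B,C,D,E,F,G,H} → run C
t=8: ready={B,C,D,E,F,G,H} → run C
t=9: ready={B,D,E,F,G,H} → run E
t=10: ready={B,D,E,F,G,H} → run E
t=11: ready={B,D,E,F,G,H} → run E
t=12: ready={B,D,F,G,H} → run F
t=13: ready={B,D,F,G,H} → run F
t=14: ready={B,D,F,G,H} → run F
t=15: ready={B,D,F,G,H} → run F
t=16: ready={B,D,F,G,H} → run F
t=17: ready={B,D,G,H} → run H
t=18: ready={B,D,G,H} → run H
t=19: ready={B,D,G,H} → run H
t=20: ready={B,D,G,H} → run H
t=21: ready={B,D,G} → run D
t=22: ready={B,D,G} → run D
t=23: ready={B,D,G} → run D
t=24: ready={B,G} → run G
t=25: ready={B,G} → run G
t=26: ready={B,G} → run G
t=27: ready={B} → run B
t=28: ready={B} → run B
t=29: ready={B} → run B
t=30: ready={B} → run B
t=31: ready={B} → run B
t=32: (idle)
t=33: (idle)
t=34: (idle)
t=35: (idle)
t=36: (idle)
t=37: (idle)
t=38: (idle)

context switches = 8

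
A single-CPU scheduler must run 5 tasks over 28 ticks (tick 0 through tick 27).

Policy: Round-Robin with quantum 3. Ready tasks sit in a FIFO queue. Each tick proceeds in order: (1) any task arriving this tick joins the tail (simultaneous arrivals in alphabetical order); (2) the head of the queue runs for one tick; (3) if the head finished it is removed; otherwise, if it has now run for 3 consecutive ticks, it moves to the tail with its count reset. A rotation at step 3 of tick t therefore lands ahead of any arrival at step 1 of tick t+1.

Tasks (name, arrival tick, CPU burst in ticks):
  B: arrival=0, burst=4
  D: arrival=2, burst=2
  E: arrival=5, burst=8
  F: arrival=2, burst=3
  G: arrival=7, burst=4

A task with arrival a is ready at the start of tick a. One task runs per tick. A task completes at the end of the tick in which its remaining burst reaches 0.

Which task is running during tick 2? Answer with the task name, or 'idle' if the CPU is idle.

t=0: queue=[B] q_used=0 → run B
t=1: queue=[B] q_used=1 → run B
t=2: queue=[B,D,F] q_used=2 → run B
t=3: queue=[D,F,B] q_used=0 → run D
t=4: queue=[D,F,B] q_used=1 → run D
t=5: queue=[F,B,E] q_used=0 → run F
t=6: queue=[F,B,E] q_used=1 → run F
t=7: queue=[F,B,E,G] q_used=2 → run F
t=8: queue=[B,E,G] q_used=0 → run B
t=9: queue=[E,G] q_used=0 → run E
t=10: queue=[E,G] q_used=1 → run E
t=11: queue=[E,G] q_used=2 → run E
t=12: queue=[G,E] q_used=0 → run G
t=13: queue=[G,E] q_used=1 → run G
t=14: queue=[G,E] q_used=2 → run G
t=15: queue=[E,G] q_used=0 → run E
t=16: queue=[E,G] q_used=1 → run E
t=17: queue=[E,G] q_used=2 → run E
t=18: queue=[G,E] q_used=0 → run G
t=19: queue=[E] q_used=0 → run E
t=20: queue=[E] q_used=1 → run E
t=21: (idle)
t=22: (idle)
t=23: (idle)
t=24: (idle)
t=25: (idle)
t=26: (idle)
t=27: (idle)

running at tick 2 = B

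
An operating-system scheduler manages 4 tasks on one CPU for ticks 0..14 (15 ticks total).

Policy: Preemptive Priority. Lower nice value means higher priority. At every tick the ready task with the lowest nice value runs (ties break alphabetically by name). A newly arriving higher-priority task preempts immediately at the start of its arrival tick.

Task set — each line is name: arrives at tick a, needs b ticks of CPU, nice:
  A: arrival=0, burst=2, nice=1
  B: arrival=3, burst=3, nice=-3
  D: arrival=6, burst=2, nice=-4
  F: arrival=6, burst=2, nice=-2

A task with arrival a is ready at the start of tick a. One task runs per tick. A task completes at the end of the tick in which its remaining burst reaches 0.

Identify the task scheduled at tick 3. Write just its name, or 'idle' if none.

t=0: ready={A} → run A
t=1: ready={A} → run A
t=2: (idle)
t=3: ready={B} → run B
t=4: ready={B} → run B
t=5: ready={B} → run B
t=6: ready={D,F} → run D
t=7: ready={D,F} → run D
t=8: ready={F} → run F
t=9: ready={F} → run F
t=10: (idle)
t=11: (idle)
t=12: (idle)
t=13: (idle)
t=14: (idle)

running at tick 3 = B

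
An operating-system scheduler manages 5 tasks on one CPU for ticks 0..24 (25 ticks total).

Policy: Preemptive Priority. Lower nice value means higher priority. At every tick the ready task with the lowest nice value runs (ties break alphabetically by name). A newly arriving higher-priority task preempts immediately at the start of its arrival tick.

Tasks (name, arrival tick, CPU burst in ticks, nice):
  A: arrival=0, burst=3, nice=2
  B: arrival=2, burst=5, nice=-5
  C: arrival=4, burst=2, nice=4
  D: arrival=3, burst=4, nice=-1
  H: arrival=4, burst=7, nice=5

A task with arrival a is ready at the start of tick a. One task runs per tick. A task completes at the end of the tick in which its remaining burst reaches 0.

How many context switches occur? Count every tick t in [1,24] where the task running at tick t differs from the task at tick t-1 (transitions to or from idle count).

context switches = 6

t=0: ready={A} → run A
t=1: ready={A} → run A
t=2: ready={A,B} → run B
t=3: ready={A,B,D} → run B
t=4: ready={A,B,C,D,H} → run B
t=5: ready={A,B,C,D,H} → run B
t=6: ready={A,B,C,D,H} → run B
t=7: ready={A,C,D,H} → run D
t=8: ready={A,C,D,H} → run D
t=9: ready={A,C,D,H} → run D
t=10: ready={A,C,D,H} → run D
t=11: ready={A,C,H} → run A
t=12: ready={C,H} → run C
t=13: ready={C,H} → run C
t=14: ready={H} → run H
t=15: ready={H} → run H
t=16: ready={H} → run H
t=17: ready={H} → run H
t=18: ready={H} → run H
t=19: ready={H} → run H
t=20: ready={H} → run H
t=21: (idle)
t=22: (idle)
t=23: (idle)
t=24: (idle)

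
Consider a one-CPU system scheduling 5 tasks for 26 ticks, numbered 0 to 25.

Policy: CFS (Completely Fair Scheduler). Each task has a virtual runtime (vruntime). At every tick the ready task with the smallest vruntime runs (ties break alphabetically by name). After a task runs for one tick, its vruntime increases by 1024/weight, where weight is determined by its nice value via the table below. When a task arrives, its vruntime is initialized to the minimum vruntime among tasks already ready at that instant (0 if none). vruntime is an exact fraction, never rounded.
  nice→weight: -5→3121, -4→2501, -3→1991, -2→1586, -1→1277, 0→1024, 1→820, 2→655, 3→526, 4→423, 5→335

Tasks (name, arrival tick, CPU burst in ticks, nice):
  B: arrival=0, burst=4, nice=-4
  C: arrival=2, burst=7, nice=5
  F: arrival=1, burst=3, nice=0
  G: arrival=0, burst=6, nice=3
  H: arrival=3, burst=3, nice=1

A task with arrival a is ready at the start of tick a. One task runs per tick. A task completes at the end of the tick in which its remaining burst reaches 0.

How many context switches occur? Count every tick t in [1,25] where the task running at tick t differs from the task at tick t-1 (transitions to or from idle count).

context switches = 19

t=0: vr[B=0 G=0] → run B
t=1: vr[B=1024/2501 F=0 G=0] → run F
t=2: vr[B=1024/2501 C=0 F=1 G=0] → run C
t=3: vr[B=1024/2501 C=1024/335 F=1 G=0 H=0] → run G
t=4: vr[B=1024/2501 C=1024/335 F=1 G=512/263 H=0] → run H
t=5: vr[B=1024/2501 C=1024/335 F=1 G=512/263 H=256/205] → run B
t=6: vr[B=2048/2501 C=1024/335 F=1 G=512/263 H=256/205] → run B
t=7: vr[B=3072/2501 C=1024/335 F=1 G=512/263 H=256/205] → run F
t=8: vr[B=3072/2501 C=1024/335 F=2 G=512/263 H=256/205] → run B
t=9: vr[C=1024/335 F=2 G=512/263 H=256/205] → run H
t=10: vr[C=1024/335 F=2 G=512/263 H=512/205] → run G
t=11: vr[C=1024/335 F=2 G=1024/263 H=512/205] → run F
t=12: vr[C=1024/335 G=1024/263 H=512/205] → run H
t=13: vr[C=1024/335 G=1024/263] → run C
t=14: vr[C=2048/335 G=1024/263] → run G
t=15: vr[C=2048/335 G=1536/263] → run G
t=16: vr[C=2048/335 G=2048/263] → run C
t=17: vr[C=3072/335 G=2048/263] → run G
t=18: vr[C=3072/335 G=2560/263] → run C
t=19: vr[C=4096/335 G=2560/263] → run G
t=20: vr[C=4096/335] → run C
t=21: vr[C=1024/67] → run C
t=22: vr[C=6144/335] → run C
t=23: (idle)
t=24: (idle)
t=25: (idle)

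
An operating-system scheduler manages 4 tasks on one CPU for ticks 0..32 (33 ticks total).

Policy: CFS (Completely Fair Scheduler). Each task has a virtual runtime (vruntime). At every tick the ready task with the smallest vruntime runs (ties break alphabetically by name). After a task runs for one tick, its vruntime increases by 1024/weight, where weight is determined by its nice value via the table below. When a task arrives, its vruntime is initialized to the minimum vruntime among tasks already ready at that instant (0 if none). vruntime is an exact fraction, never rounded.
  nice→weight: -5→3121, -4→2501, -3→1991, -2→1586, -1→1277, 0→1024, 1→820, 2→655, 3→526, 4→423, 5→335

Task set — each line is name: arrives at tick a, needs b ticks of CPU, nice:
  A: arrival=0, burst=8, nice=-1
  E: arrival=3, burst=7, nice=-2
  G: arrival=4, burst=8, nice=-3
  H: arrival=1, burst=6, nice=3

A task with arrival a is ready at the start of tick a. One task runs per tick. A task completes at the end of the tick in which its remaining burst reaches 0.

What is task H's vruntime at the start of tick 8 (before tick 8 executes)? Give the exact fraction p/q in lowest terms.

t=0: vr[A=0] → run A
t=1: vr[A=1024/1277 H=1024/1277] → run A
t=2: vr[A=2048/1277 H=1024/1277] → run H
t=3: vr[A=2048/1277 E=2048/1277 H=923136/335851] → run A
t=4: vr[A=3072/1277 E=2048/1277 G=2048/1277 H=923136/335851] → run E
t=5: vr[A=3072/1277 E=2277888/1012661 G=2048/1277 H=923136/335851] → run G
t=6: vr[A=3072/1277 E=2277888/1012661 G=5385216/2542507 H=923136/335851] → run G
t=7: vr[A=3072/1277 E=2277888/1012661 G=6692864/2542507 H=923136/335851] → run E
t=8: vr[A=3072/1277 E=2931712/1012661 G=6692864/2542507 H=923136/335851] → run A
t=9: vr[A=4096/1277 E=2931712/1012661 G=6692864/2542507 H=923136/335851] → run G
t=10: vr[A=4096/1277 E=2931712/1012661 G=8000512/2542507 H=923136/335851] → run H
t=11: vr[A=4096/1277 E=2931712/1012661 G=8000512/2542507 H=1576960/335851] → run E
t=12: vr[A=4096/1277 E=3585536/1012661 G=8000512/2542507 H=1576960/335851] → run G
t=13: vr[A=4096/1277 E=3585536/1012661 G=9308160/2542507 H=1576960/335851] → run A
t=14: vr[A=5120/1277 E=3585536/1012661 G=9308160/2542507 H=1576960/335851] → run E
t=15: vr[A=5120/1277 E=4239360/1012661 G=9308160/2542507 H=1576960/335851] → run G
t=16: vr[A=5120/1277 E=4239360/1012661 G=10615808/2542507 H=1576960/335851] → run A
t=17: vr[A=6144/1277 E=4239360/1012661 G=10615808/2542507 H=1576960/335851] → run G
t=18: vr[A=6144/1277 E=4239360/1012661 G=11923456/2542507 H=1576960/335851] → run E
t=19: vr[A=6144/1277 E=4893184/1012661 G=11923456/2542507 H=1576960/335851] → run G
t=20: vr[A=6144/1277 E=4893184/1012661 G=13231104/2542507 H=1576960/335851] → run H
t=21: vr[A=6144/1277 E=4893184/1012661 G=13231104/2542507 H=2230784/335851] → run A
t=22: vr[A=7168/1277 E=4893184/1012661 G=13231104/2542507 H=2230784/335851] → run E
t=23: vr[A=7168/1277 E=5547008/1012661 G=13231104/2542507 H=2230784/335851] → run G
t=24: vr[A=7168/1277 E=5547008/1012661 H=2230784/335851] → run E
t=25: vr[A=7168/1277 H=2230784/335851] → run A
t=26: vr[H=2230784/335851] → run H
t=27: vr[H=2884608/335851] → run H
t=28: vr[H=3538432/335851] → run H
t=29: (idle)
t=30: (idle)
t=31: (idle)
t=32: (idle)

vruntime(H, start of tick 8) = 923136/335851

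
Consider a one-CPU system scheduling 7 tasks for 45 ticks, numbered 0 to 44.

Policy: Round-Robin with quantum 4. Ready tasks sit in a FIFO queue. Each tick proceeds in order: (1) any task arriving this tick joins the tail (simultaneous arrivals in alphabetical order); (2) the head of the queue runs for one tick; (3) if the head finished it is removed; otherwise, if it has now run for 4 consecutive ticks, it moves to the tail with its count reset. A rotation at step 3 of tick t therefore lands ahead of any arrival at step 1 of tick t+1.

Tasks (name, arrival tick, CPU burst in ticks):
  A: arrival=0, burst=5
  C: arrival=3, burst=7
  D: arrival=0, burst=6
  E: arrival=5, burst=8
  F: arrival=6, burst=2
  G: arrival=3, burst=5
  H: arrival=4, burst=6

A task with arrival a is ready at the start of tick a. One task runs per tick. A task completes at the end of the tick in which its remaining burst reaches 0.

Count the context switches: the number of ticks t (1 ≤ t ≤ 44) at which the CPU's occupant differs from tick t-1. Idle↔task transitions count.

t=0: queue=[A,D] q_used=0 → run A
t=1: queue=[A,D] q_used=1 → run A
t=2: queue=[A,D] q_used=2 → run A
t=3: queue=[A,D,C,G] q_used=3 → run A
t=4: queue=[D,C,G,A,H] q_used=0 → run D
t=5: queue=[D,C,G,A,H,E] q_used=1 → run D
t=6: queue=[D,C,G,A,H,E,F] q_used=2 → run D
t=7: queue=[D,C,G,A,H,E,F] q_used=3 → run D
t=8: queue=[C,G,A,H,E,F,D] q_used=0 → run C
t=9: queue=[C,G,A,H,E,F,D] q_used=1 → run C
t=10: queue=[C,G,A,H,E,F,D] q_used=2 → run C
t=11: queue=[C,G,A,H,E,F,D] q_used=3 → run C
t=12: queue=[G,A,H,E,F,D,C] q_used=0 → run G
t=13: queue=[G,A,H,E,F,D,C] q_used=1 → run G
t=14: queue=[G,A,H,E,F,D,C] q_used=2 → run G
t=15: queue=[G,A,H,E,F,D,C] q_used=3 → run G
t=16: queue=[A,H,E,F,D,C,G] q_used=0 → run A
t=17: queue=[H,E,F,D,C,G] q_used=0 → run H
t=18: queue=[H,E,F,D,C,G] q_used=1 → run H
t=19: queue=[H,E,F,D,C,G] q_used=2 → run H
t=20: queue=[H,E,F,D,C,G] q_used=3 → run H
t=21: queue=[E,F,D,C,G,H] q_used=0 → run E
t=22: queue=[E,F,D,C,G,H] q_used=1 → run E
t=23: queue=[E,F,D,C,G,H] q_used=2 → run E
t=24: queue=[E,F,D,C,G,H] q_used=3 → run E
t=25: queue=[F,D,C,G,H,E] q_used=0 → run F
t=26: queue=[F,D,C,G,H,E] q_used=1 → run F
t=27: queue=[D,C,G,H,E] q_used=0 → run D
t=28: queue=[D,C,G,H,E] q_used=1 → run D
t=29: queue=[C,G,H,E] q_used=0 → run C
t=30: queue=[C,G,H,E] q_used=1 → run C
t=31: queue=[C,G,H,E] q_used=2 → run C
t=32: queue=[G,H,E] q_used=0 → run G
t=33: queue=[H,E] q_used=0 → run H
t=34: queue=[H,E] q_used=1 → run H
t=35: queue=[E] q_used=0 → run E
t=36: queue=[E] q_used=1 → run E
t=37: queue=[E] q_used=2 → run E
t=38: queue=[E] q_used=3 → run E
t=39: (idle)
t=40: (idle)
t=41: (idle)
t=42: (idle)
t=43: (idle)
t=44: (idle)

context switches = 13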